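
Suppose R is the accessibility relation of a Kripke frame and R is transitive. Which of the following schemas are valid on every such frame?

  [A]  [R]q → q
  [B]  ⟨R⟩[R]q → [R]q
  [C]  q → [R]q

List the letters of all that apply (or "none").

none

(A) [R]q → q is axiom T; it is valid on a frame exactly when R is reflexive. Such an R need not be reflexive, so not valid.
(B) ⟨R⟩[R]q → [R]q is the dual of axiom 5, which corresponds to the euclidean property. Such an R need not be euclidean — not valid.
(C) q → [R]q is equivalent to ◇p→p; it holds exactly when R ⊆ identity. Such an R need not be a subset of the identity — not valid.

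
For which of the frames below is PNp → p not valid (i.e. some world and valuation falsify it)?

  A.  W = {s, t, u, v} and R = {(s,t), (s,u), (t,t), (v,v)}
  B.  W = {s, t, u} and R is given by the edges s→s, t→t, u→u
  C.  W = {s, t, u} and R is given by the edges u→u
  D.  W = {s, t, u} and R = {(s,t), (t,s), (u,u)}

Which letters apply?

The schema PNp → p is the dual of axiom B; it is valid on a frame iff R is symmetric.
(A) R is not symmetric (s R t but not t R s), so the schema fails here.
(B) R is symmetric (every R-edge is matched by its reverse), so the schema is valid here.
(C) R is symmetric (every R-edge is matched by its reverse), so the schema is valid here.
(D) R is symmetric (every R-edge is matched by its reverse), so the schema is valid here.

A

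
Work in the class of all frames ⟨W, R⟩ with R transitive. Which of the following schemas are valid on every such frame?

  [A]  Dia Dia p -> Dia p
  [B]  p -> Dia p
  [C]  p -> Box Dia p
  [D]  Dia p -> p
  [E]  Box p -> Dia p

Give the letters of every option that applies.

A

(A) the dual of axiom 4: valid iff R is transitive. Every such R is transitive — valid.
(B) the dual of axiom T: valid iff R is reflexive. Such an R need not be reflexive — not valid.
(C) p -> Box Dia p (axiom B) characterises the symmetric frames. Such an R need not be symmetric — not valid.
(D) Dia p -> p is the converse of T; it holds exactly when R ⊆ identity. Such an R need not be a subset of the identity — not valid.
(E) Box p -> Dia p is axiom D, which corresponds to seriality. Such an R need not be serial — not valid.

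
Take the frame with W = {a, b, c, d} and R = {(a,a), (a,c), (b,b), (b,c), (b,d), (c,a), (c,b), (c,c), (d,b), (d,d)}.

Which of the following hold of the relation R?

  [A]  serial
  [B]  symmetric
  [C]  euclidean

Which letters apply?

A, B

(A) serial: every world has an R-successor.
(B) symmetric: every R-edge is matched by its reverse.
(C) not euclidean: b R c and b R d but not c R d.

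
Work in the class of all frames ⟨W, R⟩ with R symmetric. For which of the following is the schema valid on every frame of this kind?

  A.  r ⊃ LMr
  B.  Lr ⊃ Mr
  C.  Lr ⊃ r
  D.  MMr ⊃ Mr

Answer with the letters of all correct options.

(A) axiom B: valid iff R is symmetric. Every such R is symmetric — valid.
(B) Lr ⊃ Mr is axiom D, which corresponds to seriality. Such an R need not be serial — not valid.
(C) axiom T: valid iff R is reflexive. Such an R need not be reflexive — not valid.
(D) MMr ⊃ Mr (the dual of axiom 4) characterises the transitive frames. Such an R need not be transitive — not valid.

A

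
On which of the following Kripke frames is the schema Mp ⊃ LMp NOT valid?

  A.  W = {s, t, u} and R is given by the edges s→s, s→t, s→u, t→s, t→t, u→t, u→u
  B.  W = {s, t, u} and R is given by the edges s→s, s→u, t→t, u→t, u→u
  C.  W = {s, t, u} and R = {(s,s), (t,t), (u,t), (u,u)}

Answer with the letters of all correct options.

A, B, C

The schema Mp ⊃ LMp is axiom 5; it is valid on a frame iff R is euclidean.
(A) R is not euclidean (s R t and s R u but not t R u), so the schema fails here.
(B) R is not euclidean (s R u and s R s but not u R s), so the schema fails here.
(C) R is not euclidean (u R t and u R u but not t R u), so the schema fails here.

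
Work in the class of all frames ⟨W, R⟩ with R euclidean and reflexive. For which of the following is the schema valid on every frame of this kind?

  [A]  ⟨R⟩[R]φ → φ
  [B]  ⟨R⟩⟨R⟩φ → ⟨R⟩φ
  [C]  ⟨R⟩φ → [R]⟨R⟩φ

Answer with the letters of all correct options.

A, B, C

A reflexive euclidean relation is also symmetric (from wRw and wRv the euclidean condition gives vRw) and hence transitive; it is an equivalence relation.
(A) ⟨R⟩[R]φ → φ (the dual of axiom B) characterises the symmetric frames. Every such R is symmetric — valid.
(B) ⟨R⟩⟨R⟩φ → ⟨R⟩φ (the dual of axiom 4) characterises the transitive frames. Every such R is transitive — valid.
(C) ⟨R⟩φ → [R]⟨R⟩φ (axiom 5) characterises the euclidean frames. Every such R is euclidean — valid.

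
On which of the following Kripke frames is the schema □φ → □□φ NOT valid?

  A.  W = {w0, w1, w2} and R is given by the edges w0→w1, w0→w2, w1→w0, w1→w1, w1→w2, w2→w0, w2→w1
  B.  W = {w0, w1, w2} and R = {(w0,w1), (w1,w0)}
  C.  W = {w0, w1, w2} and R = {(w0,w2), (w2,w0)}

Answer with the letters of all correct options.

The schema □φ → □□φ is axiom 4; it is valid on a frame iff R is transitive.
(A) R is not transitive (w0 R w1 and w1 R w0 but not w0 R w0), so the schema fails here.
(B) R is not transitive (w0 R w1 and w1 R w0 but not w0 R w0), so the schema fails here.
(C) R is not transitive (w0 R w2 and w2 R w0 but not w0 R w0), so the schema fails here.

A, B, C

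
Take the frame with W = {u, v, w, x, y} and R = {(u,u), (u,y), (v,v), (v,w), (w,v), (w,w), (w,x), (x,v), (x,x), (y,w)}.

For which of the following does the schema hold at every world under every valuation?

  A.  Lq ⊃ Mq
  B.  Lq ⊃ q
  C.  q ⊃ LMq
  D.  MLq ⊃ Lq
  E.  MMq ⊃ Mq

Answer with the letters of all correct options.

A

R is not reflexive: not y R y.
R is not symmetric: u R y but not y R u.
R is not transitive: u R y and y R w but not u R w.
R is not euclidean: u R y and u R u but not y R u.
R is serial: every world has an R-successor.
(A) Lq ⊃ Mq is axiom D; it is valid on a frame exactly when R is serial. R is serial, so valid.
(B) Lq ⊃ q is axiom T, which corresponds to reflexivity. R is not reflexive — not valid.
(C) axiom B: valid iff R is symmetric. R is not symmetric — not valid.
(D) the dual of axiom 5: valid iff R is euclidean. R is not euclidean — not valid.
(E) MMq ⊃ Mq is the dual of axiom 4, which corresponds to transitivity. R is not transitive — not valid.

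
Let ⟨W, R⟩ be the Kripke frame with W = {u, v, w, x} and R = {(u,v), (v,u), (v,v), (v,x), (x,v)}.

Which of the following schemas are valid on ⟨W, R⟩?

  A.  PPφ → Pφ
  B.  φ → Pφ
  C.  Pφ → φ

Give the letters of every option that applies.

none

R is not reflexive: not u R u.
R is not transitive: u R v and v R u but not u R u.
R is not a subset of the identity: u R v with u ≠ v.
(A) the dual of axiom 4: valid iff R is transitive. R is not transitive — not valid.
(B) φ → Pφ is the dual of axiom T, which corresponds to reflexivity. R is not reflexive — not valid.
(C) Pφ → φ is valid only on frames where every R-edge is a self-loop. Here R ⊄ identity — not valid.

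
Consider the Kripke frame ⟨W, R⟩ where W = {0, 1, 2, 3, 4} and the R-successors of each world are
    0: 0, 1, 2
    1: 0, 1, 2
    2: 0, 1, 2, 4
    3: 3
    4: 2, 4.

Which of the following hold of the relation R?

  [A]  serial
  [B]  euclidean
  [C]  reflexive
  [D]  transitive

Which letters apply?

A, C

(A) serial: every world has an R-successor.
(B) not euclidean: 2 R 0 and 2 R 4 but not 0 R 4.
(C) reflexive: each world relates to itself.
(D) not transitive: 0 R 2 and 2 R 4 but not 0 R 4.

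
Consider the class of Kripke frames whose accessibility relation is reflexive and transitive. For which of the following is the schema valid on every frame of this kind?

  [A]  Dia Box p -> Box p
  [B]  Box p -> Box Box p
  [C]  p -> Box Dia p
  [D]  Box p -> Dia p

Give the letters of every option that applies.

B, D

Reflexive relations are serial.
(A) the dual of axiom 5: valid iff R is euclidean. Such an R need not be euclidean — not valid.
(B) Box p -> Box Box p (axiom 4) characterises the transitive frames. Every such R is transitive — valid.
(C) p -> Box Dia p is axiom B, which corresponds to symmetry. Such an R need not be symmetric — not valid.
(D) Box p -> Dia p is axiom D, which corresponds to seriality. Every such R is serial — valid.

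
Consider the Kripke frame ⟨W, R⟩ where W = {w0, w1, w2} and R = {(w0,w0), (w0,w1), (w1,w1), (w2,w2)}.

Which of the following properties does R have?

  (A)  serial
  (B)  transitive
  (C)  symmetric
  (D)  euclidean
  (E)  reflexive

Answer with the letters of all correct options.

(A) serial: every world has an R-successor.
(B) transitive: R is closed under composition.
(C) not symmetric: w0 R w1 but not w1 R w0.
(D) not euclidean: w0 R w1 and w0 R w0 but not w1 R w0.
(E) reflexive: each world relates to itself.

A, B, E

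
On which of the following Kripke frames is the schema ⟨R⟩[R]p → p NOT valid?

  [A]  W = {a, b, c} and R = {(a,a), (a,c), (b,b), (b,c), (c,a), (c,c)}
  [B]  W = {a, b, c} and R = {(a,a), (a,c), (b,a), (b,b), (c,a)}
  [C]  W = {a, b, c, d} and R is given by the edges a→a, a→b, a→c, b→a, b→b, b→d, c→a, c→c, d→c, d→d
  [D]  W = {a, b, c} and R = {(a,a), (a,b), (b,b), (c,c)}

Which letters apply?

A, B, C, D

The schema ⟨R⟩[R]p → p is the dual of axiom B; it is valid on a frame iff R is symmetric.
(A) R is not symmetric (b R c but not c R b), so the schema fails here.
(B) R is not symmetric (b R a but not a R b), so the schema fails here.
(C) R is not symmetric (b R d but not d R b), so the schema fails here.
(D) R is not symmetric (a R b but not b R a), so the schema fails here.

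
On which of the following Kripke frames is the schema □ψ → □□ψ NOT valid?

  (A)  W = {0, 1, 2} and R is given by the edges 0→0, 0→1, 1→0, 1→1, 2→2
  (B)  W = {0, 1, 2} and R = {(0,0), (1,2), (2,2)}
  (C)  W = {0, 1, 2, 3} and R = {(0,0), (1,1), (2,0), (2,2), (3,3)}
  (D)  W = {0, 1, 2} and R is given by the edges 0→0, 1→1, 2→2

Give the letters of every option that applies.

none

The schema □ψ → □□ψ is axiom 4; it is valid on a frame iff R is transitive.
(A) R is transitive (R is closed under composition), so the schema is valid here.
(B) R is transitive (R is closed under composition), so the schema is valid here.
(C) R is transitive (R is closed under composition), so the schema is valid here.
(D) R is transitive (R is closed under composition), so the schema is valid here.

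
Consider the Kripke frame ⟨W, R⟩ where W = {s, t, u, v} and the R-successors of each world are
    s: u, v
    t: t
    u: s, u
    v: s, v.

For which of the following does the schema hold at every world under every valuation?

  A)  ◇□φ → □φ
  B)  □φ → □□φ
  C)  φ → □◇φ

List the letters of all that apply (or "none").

R is symmetric: every R-edge is matched by its reverse.
R is not transitive: s R u and u R s but not s R s.
R is not euclidean: s R u and s R v but not u R v.
(A) ◇□φ → □φ (the dual of axiom 5) characterises the euclidean frames. R is not euclidean — not valid.
(B) axiom 4: valid iff R is transitive. R is not transitive — not valid.
(C) φ → □◇φ (axiom B) characterises the symmetric frames. R is symmetric — valid.

C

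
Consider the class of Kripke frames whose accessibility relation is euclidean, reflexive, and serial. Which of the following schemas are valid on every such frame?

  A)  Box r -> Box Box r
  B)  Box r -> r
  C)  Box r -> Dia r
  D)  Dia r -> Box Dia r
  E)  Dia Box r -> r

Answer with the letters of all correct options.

A relation that is euclidean, reflexive, and serial is also symmetric and transitive.
(A) Box r -> Box Box r is axiom 4; it is valid on a frame exactly when R is transitive. Every such R is transitive, so valid.
(B) Box r -> r is axiom T, which corresponds to reflexivity. Every such R is reflexive — valid.
(C) Box r -> Dia r (axiom D) characterises the serial frames. Every such R is serial — valid.
(D) Dia r -> Box Dia r (axiom 5) characterises the euclidean frames. Every such R is euclidean — valid.
(E) the dual of axiom B: valid iff R is symmetric. Every such R is symmetric — valid.

A, B, C, D, E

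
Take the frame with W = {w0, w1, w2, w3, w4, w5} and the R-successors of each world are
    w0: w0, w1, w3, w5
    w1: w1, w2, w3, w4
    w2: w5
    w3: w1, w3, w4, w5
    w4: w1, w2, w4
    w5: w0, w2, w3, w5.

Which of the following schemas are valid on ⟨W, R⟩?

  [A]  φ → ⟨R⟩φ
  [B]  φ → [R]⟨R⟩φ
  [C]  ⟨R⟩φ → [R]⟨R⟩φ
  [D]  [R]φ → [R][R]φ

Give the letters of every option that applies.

none

R is not reflexive: not w2 R w2.
R is not symmetric: w0 R w1 but not w1 R w0.
R is not transitive: w0 R w1 and w1 R w2 but not w0 R w2.
R is not euclidean: w0 R w1 and w0 R w0 but not w1 R w0.
(A) φ → ⟨R⟩φ is the dual of axiom T; it is valid on a frame exactly when R is reflexive. R is not reflexive, so not valid.
(B) φ → [R]⟨R⟩φ is axiom B; it is valid on a frame exactly when R is symmetric. R is not symmetric, so not valid.
(C) ⟨R⟩φ → [R]⟨R⟩φ is axiom 5, which corresponds to the euclidean property. R is not euclidean — not valid.
(D) [R]φ → [R][R]φ is axiom 4, which corresponds to transitivity. R is not transitive — not valid.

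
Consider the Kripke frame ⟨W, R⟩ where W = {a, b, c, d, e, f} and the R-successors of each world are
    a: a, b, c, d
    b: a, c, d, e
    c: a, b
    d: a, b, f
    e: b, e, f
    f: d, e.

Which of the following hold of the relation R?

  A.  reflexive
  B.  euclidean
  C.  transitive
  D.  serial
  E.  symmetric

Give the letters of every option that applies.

(A) not reflexive: not b R b.
(B) not euclidean: a R c and a R d but not c R d.
(C) not transitive: a R b and b R e but not a R e.
(D) serial: every world has an R-successor.
(E) symmetric: every R-edge is matched by its reverse.

D, E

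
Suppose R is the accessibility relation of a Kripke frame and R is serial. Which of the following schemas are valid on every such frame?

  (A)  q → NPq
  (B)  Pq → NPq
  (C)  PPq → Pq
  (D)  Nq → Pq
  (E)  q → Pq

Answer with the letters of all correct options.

D

(A) q → NPq is axiom B; it is valid on a frame exactly when R is symmetric. Such an R need not be symmetric, so not valid.
(B) Pq → NPq (axiom 5) characterises the euclidean frames. Such an R need not be euclidean — not valid.
(C) the dual of axiom 4: valid iff R is transitive. Such an R need not be transitive — not valid.
(D) Nq → Pq is axiom D; it is valid on a frame exactly when R is serial. Every such R is serial, so valid.
(E) the dual of axiom T: valid iff R is reflexive. Such an R need not be reflexive — not valid.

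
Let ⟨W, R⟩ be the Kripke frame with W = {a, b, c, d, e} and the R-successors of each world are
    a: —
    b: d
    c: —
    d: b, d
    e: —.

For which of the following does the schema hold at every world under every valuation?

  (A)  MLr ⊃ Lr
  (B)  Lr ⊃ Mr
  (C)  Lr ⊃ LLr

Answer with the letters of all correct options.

none

R is not transitive: b R d and d R b but not b R b.
R is not euclidean: d R b and d R b but not b R b.
R is not serial: a has no R-successor.
(A) MLr ⊃ Lr is the dual of axiom 5; it is valid on a frame exactly when R is euclidean. R is not euclidean, so not valid.
(B) axiom D: valid iff R is serial. R is not serial — not valid.
(C) Lr ⊃ LLr is axiom 4, which corresponds to transitivity. R is not transitive — not valid.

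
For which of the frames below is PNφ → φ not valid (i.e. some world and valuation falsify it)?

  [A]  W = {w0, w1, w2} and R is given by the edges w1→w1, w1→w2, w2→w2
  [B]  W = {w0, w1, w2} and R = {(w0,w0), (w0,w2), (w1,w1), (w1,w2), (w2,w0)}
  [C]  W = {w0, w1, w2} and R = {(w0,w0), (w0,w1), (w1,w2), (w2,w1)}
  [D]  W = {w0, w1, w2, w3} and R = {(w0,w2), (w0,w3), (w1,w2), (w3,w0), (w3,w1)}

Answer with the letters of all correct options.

A, B, C, D

The schema PNφ → φ is the dual of axiom B; it is valid on a frame iff R is symmetric.
(A) R is not symmetric (w1 R w2 but not w2 R w1), so the schema fails here.
(B) R is not symmetric (w1 R w2 but not w2 R w1), so the schema fails here.
(C) R is not symmetric (w0 R w1 but not w1 R w0), so the schema fails here.
(D) R is not symmetric (w0 R w2 but not w2 R w0), so the schema fails here.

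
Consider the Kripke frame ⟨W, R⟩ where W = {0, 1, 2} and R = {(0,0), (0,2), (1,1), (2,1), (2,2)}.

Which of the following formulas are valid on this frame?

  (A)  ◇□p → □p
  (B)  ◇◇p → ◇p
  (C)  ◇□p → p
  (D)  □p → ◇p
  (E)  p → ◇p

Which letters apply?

R is reflexive: each world relates to itself.
R is not symmetric: 0 R 2 but not 2 R 0.
R is not transitive: 0 R 2 and 2 R 1 but not 0 R 1.
R is not euclidean: 0 R 2 and 0 R 0 but not 2 R 0.
R is serial: every world has an R-successor.
(A) the dual of axiom 5: valid iff R is euclidean. R is not euclidean — not valid.
(B) ◇◇p → ◇p is the dual of axiom 4; it is valid on a frame exactly when R is transitive. R is not transitive, so not valid.
(C) ◇□p → p is the dual of axiom B, which corresponds to symmetry. R is not symmetric — not valid.
(D) axiom D: valid iff R is serial. R is serial — valid.
(E) p → ◇p is the dual of axiom T; it is valid on a frame exactly when R is reflexive. R is reflexive, so valid.

D, E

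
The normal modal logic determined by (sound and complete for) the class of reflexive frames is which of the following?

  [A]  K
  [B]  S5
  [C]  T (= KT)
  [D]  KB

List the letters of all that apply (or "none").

C

(A) K is determined by the class of arbitrary frames.
(B) S5 is determined by the class of reflexive, symmetric, and transitive frames.
(C) T (= KT) is determined by exactly this class.
(D) KB is determined by the class of symmetric frames.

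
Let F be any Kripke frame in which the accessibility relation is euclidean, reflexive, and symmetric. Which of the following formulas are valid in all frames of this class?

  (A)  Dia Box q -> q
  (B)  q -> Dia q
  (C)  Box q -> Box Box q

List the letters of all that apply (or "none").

A relation that is euclidean, reflexive, and symmetric is also serial and transitive.
(A) Dia Box q -> q is the dual of axiom B; it is valid on a frame exactly when R is symmetric. Every such R is symmetric, so valid.
(B) q -> Dia q is the dual of axiom T; it is valid on a frame exactly when R is reflexive. Every such R is reflexive, so valid.
(C) Box q -> Box Box q (axiom 4) characterises the transitive frames. Every such R is transitive — valid.

A, B, C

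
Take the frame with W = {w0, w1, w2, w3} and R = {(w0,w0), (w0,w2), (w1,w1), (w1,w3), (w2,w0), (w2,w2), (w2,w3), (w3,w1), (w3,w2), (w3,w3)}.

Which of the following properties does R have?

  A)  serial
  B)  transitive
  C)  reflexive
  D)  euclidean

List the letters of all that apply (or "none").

(A) serial: every world has an R-successor.
(B) not transitive: w0 R w2 and w2 R w3 but not w0 R w3.
(C) reflexive: each world relates to itself.
(D) not euclidean: w2 R w0 and w2 R w3 but not w0 R w3.

A, C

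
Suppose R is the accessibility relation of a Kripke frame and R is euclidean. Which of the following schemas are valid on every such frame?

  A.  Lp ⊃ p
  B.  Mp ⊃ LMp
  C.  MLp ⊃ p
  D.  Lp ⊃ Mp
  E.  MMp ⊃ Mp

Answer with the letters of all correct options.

B

(A) Lp ⊃ p is axiom T; it is valid on a frame exactly when R is reflexive. Such an R need not be reflexive, so not valid.
(B) Mp ⊃ LMp is axiom 5, which corresponds to the euclidean property. Every such R is euclidean — valid.
(C) MLp ⊃ p is the dual of axiom B; it is valid on a frame exactly when R is symmetric. Such an R need not be symmetric, so not valid.
(D) Lp ⊃ Mp is axiom D, which corresponds to seriality. Such an R need not be serial — not valid.
(E) MMp ⊃ Mp (the dual of axiom 4) characterises the transitive frames. Such an R need not be transitive — not valid.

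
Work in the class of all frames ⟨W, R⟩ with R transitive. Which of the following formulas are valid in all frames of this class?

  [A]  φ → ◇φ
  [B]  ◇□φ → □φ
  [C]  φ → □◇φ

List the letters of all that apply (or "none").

none

(A) φ → ◇φ (the dual of axiom T) characterises the reflexive frames. Such an R need not be reflexive — not valid.
(B) ◇□φ → □φ (the dual of axiom 5) characterises the euclidean frames. Such an R need not be euclidean — not valid.
(C) φ → □◇φ is axiom B, which corresponds to symmetry. Such an R need not be symmetric — not valid.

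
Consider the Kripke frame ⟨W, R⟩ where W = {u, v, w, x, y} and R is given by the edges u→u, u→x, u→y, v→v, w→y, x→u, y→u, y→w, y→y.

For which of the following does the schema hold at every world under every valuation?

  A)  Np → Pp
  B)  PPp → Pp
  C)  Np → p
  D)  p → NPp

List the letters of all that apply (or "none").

R is not reflexive: not w R w.
R is symmetric: every R-edge is matched by its reverse.
R is not transitive: u R y and y R w but not u R w.
R is serial: every world has an R-successor.
(A) Np → Pp is axiom D, which corresponds to seriality. R is serial — valid.
(B) PPp → Pp (the dual of axiom 4) characterises the transitive frames. R is not transitive — not valid.
(C) axiom T: valid iff R is reflexive. R is not reflexive — not valid.
(D) p → NPp is axiom B, which corresponds to symmetry. R is symmetric — valid.

A, D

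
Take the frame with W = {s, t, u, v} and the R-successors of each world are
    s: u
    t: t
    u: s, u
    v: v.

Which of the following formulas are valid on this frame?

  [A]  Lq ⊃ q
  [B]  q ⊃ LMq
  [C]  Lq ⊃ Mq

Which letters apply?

B, C

R is not reflexive: not s R s.
R is symmetric: every R-edge is matched by its reverse.
R is serial: every world has an R-successor.
(A) Lq ⊃ q is axiom T, which corresponds to reflexivity. R is not reflexive — not valid.
(B) q ⊃ LMq (axiom B) characterises the symmetric frames. R is symmetric — valid.
(C) Lq ⊃ Mq is axiom D; it is valid on a frame exactly when R is serial. R is serial, so valid.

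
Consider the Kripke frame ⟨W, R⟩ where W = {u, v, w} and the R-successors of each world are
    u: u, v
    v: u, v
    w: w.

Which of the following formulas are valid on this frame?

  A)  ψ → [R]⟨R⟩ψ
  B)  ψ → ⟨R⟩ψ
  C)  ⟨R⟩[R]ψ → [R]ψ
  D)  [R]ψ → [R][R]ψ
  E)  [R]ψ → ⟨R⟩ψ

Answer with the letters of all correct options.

R is reflexive: each world relates to itself.
R is symmetric: every R-edge is matched by its reverse.
R is transitive: R is closed under composition.
R is euclidean: any two R-successors of the same world are R-related.
R is serial: every world has an R-successor.
(A) ψ → [R]⟨R⟩ψ is axiom B; it is valid on a frame exactly when R is symmetric. R is symmetric, so valid.
(B) ψ → ⟨R⟩ψ is the dual of axiom T, which corresponds to reflexivity. R is reflexive — valid.
(C) ⟨R⟩[R]ψ → [R]ψ is the dual of axiom 5; it is valid on a frame exactly when R is euclidean. R is euclidean, so valid.
(D) [R]ψ → [R][R]ψ is axiom 4, which corresponds to transitivity. R is transitive — valid.
(E) [R]ψ → ⟨R⟩ψ is axiom D, which corresponds to seriality. R is serial — valid.

A, B, C, D, E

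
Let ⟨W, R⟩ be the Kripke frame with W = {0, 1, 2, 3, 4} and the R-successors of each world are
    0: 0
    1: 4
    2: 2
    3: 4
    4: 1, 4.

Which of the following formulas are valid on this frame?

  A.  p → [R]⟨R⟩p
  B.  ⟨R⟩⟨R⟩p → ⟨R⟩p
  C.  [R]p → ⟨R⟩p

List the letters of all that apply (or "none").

C

R is not symmetric: 3 R 4 but not 4 R 3.
R is not transitive: 1 R 4 and 4 R 1 but not 1 R 1.
R is serial: every world has an R-successor.
(A) p → [R]⟨R⟩p is axiom B; it is valid on a frame exactly when R is symmetric. R is not symmetric, so not valid.
(B) ⟨R⟩⟨R⟩p → ⟨R⟩p is the dual of axiom 4; it is valid on a frame exactly when R is transitive. R is not transitive, so not valid.
(C) axiom D: valid iff R is serial. R is serial — valid.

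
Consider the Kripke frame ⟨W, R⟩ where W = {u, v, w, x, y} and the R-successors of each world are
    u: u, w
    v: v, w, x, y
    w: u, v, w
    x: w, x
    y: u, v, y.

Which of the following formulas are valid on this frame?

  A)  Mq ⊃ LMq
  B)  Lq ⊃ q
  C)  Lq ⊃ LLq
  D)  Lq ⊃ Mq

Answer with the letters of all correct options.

B, D

R is reflexive: each world relates to itself.
R is not transitive: u R w and w R v but not u R v.
R is not euclidean: v R w and v R x but not w R x.
R is serial: every world has an R-successor.
(A) Mq ⊃ LMq is axiom 5, which corresponds to the euclidean property. R is not euclidean — not valid.
(B) Lq ⊃ q is axiom T; it is valid on a frame exactly when R is reflexive. R is reflexive, so valid.
(C) Lq ⊃ LLq is axiom 4; it is valid on a frame exactly when R is transitive. R is not transitive, so not valid.
(D) Lq ⊃ Mq is axiom D, which corresponds to seriality. R is serial — valid.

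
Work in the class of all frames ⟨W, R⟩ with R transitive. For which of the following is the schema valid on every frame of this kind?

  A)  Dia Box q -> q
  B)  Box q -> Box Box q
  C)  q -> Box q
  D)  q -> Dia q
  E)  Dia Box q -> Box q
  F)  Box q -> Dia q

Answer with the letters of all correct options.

B

(A) Dia Box q -> q is the dual of axiom B; it is valid on a frame exactly when R is symmetric. Such an R need not be symmetric, so not valid.
(B) Box q -> Box Box q (axiom 4) characterises the transitive frames. Every such R is transitive — valid.
(C) q -> Box q is valid only on frames where every R-edge is a self-loop. Such an R need not be a subset of the identity — not valid.
(D) q -> Dia q is the dual of axiom T; it is valid on a frame exactly when R is reflexive. Such an R need not be reflexive, so not valid.
(E) the dual of axiom 5: valid iff R is euclidean. Such an R need not be euclidean — not valid.
(F) axiom D: valid iff R is serial. Such an R need not be serial — not valid.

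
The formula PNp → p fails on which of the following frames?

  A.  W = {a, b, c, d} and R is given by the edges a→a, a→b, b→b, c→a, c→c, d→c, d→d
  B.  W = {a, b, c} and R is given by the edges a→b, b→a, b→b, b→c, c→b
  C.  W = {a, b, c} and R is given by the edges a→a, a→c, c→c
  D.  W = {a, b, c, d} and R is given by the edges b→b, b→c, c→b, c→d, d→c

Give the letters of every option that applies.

The schema PNp → p is the dual of axiom B; it is valid on a frame iff R is symmetric.
(A) R is not symmetric (a R b but not b R a), so the schema fails here.
(B) R is symmetric (every R-edge is matched by its reverse), so the schema is valid here.
(C) R is not symmetric (a R c but not c R a), so the schema fails here.
(D) R is symmetric (every R-edge is matched by its reverse), so the schema is valid here.

A, C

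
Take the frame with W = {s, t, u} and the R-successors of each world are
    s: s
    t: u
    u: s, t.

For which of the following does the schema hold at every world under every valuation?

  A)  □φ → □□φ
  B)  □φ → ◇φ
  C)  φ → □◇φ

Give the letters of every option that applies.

B

R is not symmetric: u R s but not s R u.
R is not transitive: t R u and u R s but not t R s.
R is serial: every world has an R-successor.
(A) axiom 4: valid iff R is transitive. R is not transitive — not valid.
(B) □φ → ◇φ is axiom D; it is valid on a frame exactly when R is serial. R is serial, so valid.
(C) axiom B: valid iff R is symmetric. R is not symmetric — not valid.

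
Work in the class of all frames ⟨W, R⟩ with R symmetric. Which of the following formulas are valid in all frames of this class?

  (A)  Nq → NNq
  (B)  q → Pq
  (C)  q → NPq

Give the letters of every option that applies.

(A) Nq → NNq is axiom 4; it is valid on a frame exactly when R is transitive. Such an R need not be transitive, so not valid.
(B) q → Pq is the dual of axiom T, which corresponds to reflexivity. Such an R need not be reflexive — not valid.
(C) q → NPq is axiom B; it is valid on a frame exactly when R is symmetric. Every such R is symmetric, so valid.

C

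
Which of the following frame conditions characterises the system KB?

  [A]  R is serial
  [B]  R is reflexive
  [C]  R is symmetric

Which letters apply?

C

(A) this class determines D, not KB.
(B) this class determines T (= KT), not KB.
(C) KB is sound and complete for exactly this class.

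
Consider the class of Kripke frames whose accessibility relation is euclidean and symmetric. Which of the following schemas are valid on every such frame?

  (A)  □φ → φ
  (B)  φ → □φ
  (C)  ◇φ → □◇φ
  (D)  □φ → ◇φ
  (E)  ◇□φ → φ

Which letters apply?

C, E

A symmetric euclidean relation is transitive (uRv and vRw give vRu by symmetry, then uRw by the euclidean condition, applied at v).
(A) axiom T: valid iff R is reflexive. Such an R need not be reflexive — not valid.
(B) φ → □φ is valid only on frames where every R-edge is a self-loop. Such an R need not be a subset of the identity — not valid.
(C) ◇φ → □◇φ (axiom 5) characterises the euclidean frames. Every such R is euclidean — valid.
(D) □φ → ◇φ (axiom D) characterises the serial frames. Such an R need not be serial — not valid.
(E) ◇□φ → φ (the dual of axiom B) characterises the symmetric frames. Every such R is symmetric — valid.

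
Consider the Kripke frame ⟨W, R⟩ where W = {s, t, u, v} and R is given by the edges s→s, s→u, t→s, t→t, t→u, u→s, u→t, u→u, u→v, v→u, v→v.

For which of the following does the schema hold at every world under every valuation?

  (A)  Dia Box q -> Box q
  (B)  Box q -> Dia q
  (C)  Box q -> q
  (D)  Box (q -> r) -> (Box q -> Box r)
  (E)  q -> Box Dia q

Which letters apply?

B, C, D

R is reflexive: each world relates to itself.
R is not symmetric: t R s but not s R t.
R is not euclidean: t R s and t R t but not s R t.
R is serial: every world has an R-successor.
(A) Dia Box q -> Box q (the dual of axiom 5) characterises the euclidean frames. R is not euclidean — not valid.
(B) Box q -> Dia q is axiom D, which corresponds to seriality. R is serial — valid.
(C) Box q -> q is axiom T, which corresponds to reflexivity. R is reflexive — valid.
(D) Box (q -> r) -> (Box q -> Box r) is the K axiom; it holds on all frames — valid.
(E) q -> Box Dia q is axiom B; it is valid on a frame exactly when R is symmetric. R is not symmetric, so not valid.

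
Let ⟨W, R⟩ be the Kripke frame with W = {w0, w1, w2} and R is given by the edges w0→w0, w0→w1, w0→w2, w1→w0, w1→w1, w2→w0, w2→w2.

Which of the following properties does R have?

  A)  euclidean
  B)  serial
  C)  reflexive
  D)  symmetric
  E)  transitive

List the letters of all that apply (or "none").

(A) not euclidean: w0 R w1 and w0 R w2 but not w1 R w2.
(B) serial: every world has an R-successor.
(C) reflexive: each world relates to itself.
(D) symmetric: every R-edge is matched by its reverse.
(E) not transitive: w1 R w0 and w0 R w2 but not w1 R w2.

B, C, D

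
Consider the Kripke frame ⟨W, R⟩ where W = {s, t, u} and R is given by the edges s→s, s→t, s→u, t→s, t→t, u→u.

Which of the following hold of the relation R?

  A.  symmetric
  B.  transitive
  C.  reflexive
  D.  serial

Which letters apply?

(A) not symmetric: s R u but not u R s.
(B) not transitive: t R s and s R u but not t R u.
(C) reflexive: each world relates to itself.
(D) serial: every world has an R-successor.

C, D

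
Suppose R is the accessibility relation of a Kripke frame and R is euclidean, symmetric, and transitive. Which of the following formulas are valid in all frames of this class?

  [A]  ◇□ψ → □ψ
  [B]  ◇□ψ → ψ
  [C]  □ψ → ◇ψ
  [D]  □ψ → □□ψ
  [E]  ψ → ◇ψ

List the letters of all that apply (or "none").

(A) ◇□ψ → □ψ is the dual of axiom 5, which corresponds to the euclidean property. Every such R is euclidean — valid.
(B) ◇□ψ → ψ is the dual of axiom B; it is valid on a frame exactly when R is symmetric. Every such R is symmetric, so valid.
(C) axiom D: valid iff R is serial. Such an R need not be serial — not valid.
(D) □ψ → □□ψ (axiom 4) characterises the transitive frames. Every such R is transitive — valid.
(E) ψ → ◇ψ (the dual of axiom T) characterises the reflexive frames. Such an R need not be reflexive — not valid.

A, B, D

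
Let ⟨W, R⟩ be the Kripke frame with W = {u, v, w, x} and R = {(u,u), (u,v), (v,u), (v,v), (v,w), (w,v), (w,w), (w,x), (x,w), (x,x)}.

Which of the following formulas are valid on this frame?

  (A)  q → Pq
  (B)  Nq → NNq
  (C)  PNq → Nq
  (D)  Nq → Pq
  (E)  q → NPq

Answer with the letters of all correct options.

A, D, E

R is reflexive: each world relates to itself.
R is symmetric: every R-edge is matched by its reverse.
R is not transitive: u R v and v R w but not u R w.
R is not euclidean: v R u and v R w but not u R w.
R is serial: every world has an R-successor.
(A) q → Pq is the dual of axiom T, which corresponds to reflexivity. R is reflexive — valid.
(B) axiom 4: valid iff R is transitive. R is not transitive — not valid.
(C) PNq → Nq is the dual of axiom 5; it is valid on a frame exactly when R is euclidean. R is not euclidean, so not valid.
(D) Nq → Pq is axiom D; it is valid on a frame exactly when R is serial. R is serial, so valid.
(E) q → NPq is axiom B, which corresponds to symmetry. R is symmetric — valid.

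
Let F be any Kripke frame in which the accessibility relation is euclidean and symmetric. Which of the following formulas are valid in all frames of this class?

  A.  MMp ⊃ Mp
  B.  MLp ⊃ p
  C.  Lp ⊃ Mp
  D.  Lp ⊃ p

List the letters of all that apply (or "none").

A symmetric euclidean relation is transitive (uRv and vRw give vRu by symmetry, then uRw by the euclidean condition, applied at v).
(A) MMp ⊃ Mp is the dual of axiom 4; it is valid on a frame exactly when R is transitive. Every such R is transitive, so valid.
(B) MLp ⊃ p is the dual of axiom B, which corresponds to symmetry. Every such R is symmetric — valid.
(C) axiom D: valid iff R is serial. Such an R need not be serial — not valid.
(D) axiom T: valid iff R is reflexive. Such an R need not be reflexive — not valid.

A, B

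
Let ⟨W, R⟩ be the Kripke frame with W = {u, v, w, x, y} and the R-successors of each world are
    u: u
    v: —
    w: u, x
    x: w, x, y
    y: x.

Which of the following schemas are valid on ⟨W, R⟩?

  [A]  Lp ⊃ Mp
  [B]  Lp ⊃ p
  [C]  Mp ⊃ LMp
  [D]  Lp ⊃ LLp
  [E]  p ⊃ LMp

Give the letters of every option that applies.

R is not reflexive: not v R v.
R is not symmetric: w R u but not u R w.
R is not transitive: w R x and x R w but not w R w.
R is not euclidean: w R u and w R x but not u R x.
R is not serial: v has no R-successor.
(A) Lp ⊃ Mp (axiom D) characterises the serial frames. R is not serial — not valid.
(B) Lp ⊃ p (axiom T) characterises the reflexive frames. R is not reflexive — not valid.
(C) Mp ⊃ LMp is axiom 5, which corresponds to the euclidean property. R is not euclidean — not valid.
(D) Lp ⊃ LLp (axiom 4) characterises the transitive frames. R is not transitive — not valid.
(E) p ⊃ LMp is axiom B, which corresponds to symmetry. R is not symmetric — not valid.

none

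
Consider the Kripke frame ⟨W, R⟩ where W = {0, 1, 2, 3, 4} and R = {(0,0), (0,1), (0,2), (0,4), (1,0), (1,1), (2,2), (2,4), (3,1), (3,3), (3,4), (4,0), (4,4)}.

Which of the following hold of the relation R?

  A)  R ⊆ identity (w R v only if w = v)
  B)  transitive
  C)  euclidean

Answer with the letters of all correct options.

none

(A) not ⊆ identity: 0 R 1 with 0 ≠ 1.
(B) not transitive: 1 R 0 and 0 R 2 but not 1 R 2.
(C) not euclidean: 0 R 1 and 0 R 2 but not 1 R 2.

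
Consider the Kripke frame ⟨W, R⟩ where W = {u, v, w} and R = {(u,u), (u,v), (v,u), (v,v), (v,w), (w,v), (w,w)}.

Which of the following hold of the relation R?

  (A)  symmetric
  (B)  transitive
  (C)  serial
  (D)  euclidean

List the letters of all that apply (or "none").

A, C

(A) symmetric: every R-edge is matched by its reverse.
(B) not transitive: u R v and v R w but not u R w.
(C) serial: every world has an R-successor.
(D) not euclidean: v R u and v R w but not u R w.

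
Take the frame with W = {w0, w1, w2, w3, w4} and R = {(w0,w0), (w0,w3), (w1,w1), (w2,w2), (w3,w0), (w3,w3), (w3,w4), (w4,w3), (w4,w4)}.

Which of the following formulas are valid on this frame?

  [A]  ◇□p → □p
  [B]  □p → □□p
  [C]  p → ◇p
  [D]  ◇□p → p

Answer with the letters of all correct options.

R is reflexive: each world relates to itself.
R is symmetric: every R-edge is matched by its reverse.
R is not transitive: w0 R w3 and w3 R w4 but not w0 R w4.
R is not euclidean: w3 R w0 and w3 R w4 but not w0 R w4.
(A) ◇□p → □p is the dual of axiom 5, which corresponds to the euclidean property. R is not euclidean — not valid.
(B) □p → □□p (axiom 4) characterises the transitive frames. R is not transitive — not valid.
(C) the dual of axiom T: valid iff R is reflexive. R is reflexive — valid.
(D) ◇□p → p is the dual of axiom B, which corresponds to symmetry. R is symmetric — valid.

C, D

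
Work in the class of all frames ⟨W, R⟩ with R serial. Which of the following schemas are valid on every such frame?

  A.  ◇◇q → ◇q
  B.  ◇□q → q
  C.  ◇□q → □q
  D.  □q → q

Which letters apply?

none

(A) ◇◇q → ◇q (the dual of axiom 4) characterises the transitive frames. Such an R need not be transitive — not valid.
(B) ◇□q → q is the dual of axiom B, which corresponds to symmetry. Such an R need not be symmetric — not valid.
(C) ◇□q → □q is the dual of axiom 5, which corresponds to the euclidean property. Such an R need not be euclidean — not valid.
(D) axiom T: valid iff R is reflexive. Such an R need not be reflexive — not valid.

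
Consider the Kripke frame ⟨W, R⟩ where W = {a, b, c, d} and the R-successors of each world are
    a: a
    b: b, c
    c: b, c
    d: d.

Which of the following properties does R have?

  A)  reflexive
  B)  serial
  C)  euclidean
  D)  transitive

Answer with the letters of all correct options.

A, B, C, D

(A) reflexive: each world relates to itself.
(B) serial: every world has an R-successor.
(C) euclidean: any two R-successors of the same world are R-related.
(D) transitive: R is closed under composition.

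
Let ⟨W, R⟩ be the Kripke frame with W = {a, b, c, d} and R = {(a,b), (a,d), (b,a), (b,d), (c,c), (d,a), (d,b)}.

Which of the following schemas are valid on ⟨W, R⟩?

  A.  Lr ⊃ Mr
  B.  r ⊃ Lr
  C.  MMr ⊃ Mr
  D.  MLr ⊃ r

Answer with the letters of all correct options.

A, D

R is symmetric: every R-edge is matched by its reverse.
R is not transitive: a R b and b R a but not a R a.
R is serial: every world has an R-successor.
R is not a subset of the identity: a R b with a ≠ b.
(A) Lr ⊃ Mr (axiom D) characterises the serial frames. R is serial — valid.
(B) r ⊃ Lr is valid only on frames where every R-edge is a self-loop. Here R ⊄ identity — not valid.
(C) the dual of axiom 4: valid iff R is transitive. R is not transitive — not valid.
(D) MLr ⊃ r (the dual of axiom B) characterises the symmetric frames. R is symmetric — valid.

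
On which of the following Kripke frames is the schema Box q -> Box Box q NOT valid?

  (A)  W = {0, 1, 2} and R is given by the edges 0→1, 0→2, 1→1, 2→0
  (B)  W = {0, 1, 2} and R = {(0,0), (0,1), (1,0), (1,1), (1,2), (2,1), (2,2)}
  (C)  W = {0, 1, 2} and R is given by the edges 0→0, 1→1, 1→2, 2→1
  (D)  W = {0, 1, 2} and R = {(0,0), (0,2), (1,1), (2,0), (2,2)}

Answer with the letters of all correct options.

A, B, C

The schema Box q -> Box Box q is axiom 4; it is valid on a frame iff R is transitive.
(A) R is not transitive (0 R 2 and 2 R 0 but not 0 R 0), so the schema fails here.
(B) R is not transitive (0 R 1 and 1 R 2 but not 0 R 2), so the schema fails here.
(C) R is not transitive (2 R 1 and 1 R 2 but not 2 R 2), so the schema fails here.
(D) R is transitive (R is closed under composition), so the schema is valid here.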